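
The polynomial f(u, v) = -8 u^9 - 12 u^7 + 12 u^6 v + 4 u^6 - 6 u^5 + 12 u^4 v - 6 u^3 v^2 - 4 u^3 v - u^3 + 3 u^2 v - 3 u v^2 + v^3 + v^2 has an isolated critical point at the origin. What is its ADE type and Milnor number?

Type A2, Milnor number mu = 2.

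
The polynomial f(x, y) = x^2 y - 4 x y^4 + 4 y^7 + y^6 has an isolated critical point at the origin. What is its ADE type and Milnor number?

The Hessian of f at 0 is [[0, 0], [0, 0]] with rank 0, so corank 2. A Groebner basis of the Jacobian ideal J(f) in C{x,y} is {-x*y/2 + y^4, x^3, x^2*y, x^2/3 + x*y^2}; counting standard monomials gives mu = 7. Corank 2; j^3 = x^2*y has shape L^2 M (L != M), so D-series; mu = 7 gives D_7.

Type D7, Milnor number mu = 7.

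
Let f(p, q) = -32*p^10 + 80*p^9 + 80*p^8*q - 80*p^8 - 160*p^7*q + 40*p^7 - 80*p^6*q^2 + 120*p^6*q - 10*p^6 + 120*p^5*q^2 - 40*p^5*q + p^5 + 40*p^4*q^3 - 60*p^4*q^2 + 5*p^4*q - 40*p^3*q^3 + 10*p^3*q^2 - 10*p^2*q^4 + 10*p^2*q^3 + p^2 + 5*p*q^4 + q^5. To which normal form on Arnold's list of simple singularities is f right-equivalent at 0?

The Hessian of f at 0 has rank 1. Corank 1: A-series; mu = 4 gives A_4.

A_{4}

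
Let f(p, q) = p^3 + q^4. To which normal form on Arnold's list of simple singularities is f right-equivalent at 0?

E_{6}

The Hessian of f at 0 has rank 0. Corank 2; j^3 = p^3 is a perfect cube, so E-series; the 4-jet and mu = 6 give E_6.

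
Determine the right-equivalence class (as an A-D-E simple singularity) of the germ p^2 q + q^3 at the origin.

The Hessian of f at 0 is [[0, 0], [0, 0]] with rank 0, so corank 2. A Groebner basis of the Jacobian ideal J(f) in C{p,q} is {q^3, p^2 + 3*q^2, p*q}; counting standard monomials gives mu = 4. Corank 2; j^3 = q*(p^2 + q^2) splits into three distinct lines over C (the quadratic factor has nonzero discriminant), so D_4.

D4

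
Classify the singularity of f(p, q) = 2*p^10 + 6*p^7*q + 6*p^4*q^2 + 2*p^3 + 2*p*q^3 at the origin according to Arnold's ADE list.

E_7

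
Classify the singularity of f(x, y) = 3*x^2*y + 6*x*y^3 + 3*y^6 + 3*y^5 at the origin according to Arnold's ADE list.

D_{7}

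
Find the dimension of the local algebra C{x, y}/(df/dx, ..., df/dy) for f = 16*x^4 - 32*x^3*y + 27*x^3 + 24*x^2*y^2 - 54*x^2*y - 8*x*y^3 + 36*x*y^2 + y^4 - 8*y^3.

The Hessian of f at 0 is [[0, 0], [0, 0]] with rank 0, so corank 2. A Groebner basis of the Jacobian ideal J(f) in C{x,y} is {y^4, x*y^2 - 11*y^3/18, x^2 - 4*x*y/3 + 4*y^2/9}; counting standard monomials gives mu = 6. Corank 2; j^3 = (3*x - 2*y)^3 is a perfect cube, so E-series; the 4-jet and mu = 6 give E_6.

6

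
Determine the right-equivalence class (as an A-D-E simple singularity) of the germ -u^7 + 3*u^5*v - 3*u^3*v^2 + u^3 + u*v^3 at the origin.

E_{7}

The Hessian of f at 0 has rank 0. Corank 2; j^3 = u^3 is a perfect cube, so E-series; the 4-jet and mu = 7 give E_7.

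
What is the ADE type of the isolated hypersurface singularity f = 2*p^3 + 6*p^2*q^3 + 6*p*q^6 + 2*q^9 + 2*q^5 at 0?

E_{8}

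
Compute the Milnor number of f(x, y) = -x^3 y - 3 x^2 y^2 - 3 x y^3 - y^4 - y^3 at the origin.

The Hessian of f at 0 has rank 0. Corank 2; j^3 = -y^3 is a perfect cube, so E-series; the 4-jet and mu = 7 give E_7.

7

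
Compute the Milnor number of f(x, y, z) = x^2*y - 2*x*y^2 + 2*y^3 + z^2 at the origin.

The Hessian of f at 0 has rank 1. Corank 2; j^3 = y*(x^2 - 2*x*y + 2*y^2) splits into three distinct lines over C (the quadratic factor has nonzero discriminant), so D_4.

4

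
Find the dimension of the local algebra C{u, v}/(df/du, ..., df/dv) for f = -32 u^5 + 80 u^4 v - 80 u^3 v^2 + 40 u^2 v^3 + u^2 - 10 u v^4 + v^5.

4

The Hessian of f at 0 has rank 1. Corank 1: A-series; mu = 4 gives A_4.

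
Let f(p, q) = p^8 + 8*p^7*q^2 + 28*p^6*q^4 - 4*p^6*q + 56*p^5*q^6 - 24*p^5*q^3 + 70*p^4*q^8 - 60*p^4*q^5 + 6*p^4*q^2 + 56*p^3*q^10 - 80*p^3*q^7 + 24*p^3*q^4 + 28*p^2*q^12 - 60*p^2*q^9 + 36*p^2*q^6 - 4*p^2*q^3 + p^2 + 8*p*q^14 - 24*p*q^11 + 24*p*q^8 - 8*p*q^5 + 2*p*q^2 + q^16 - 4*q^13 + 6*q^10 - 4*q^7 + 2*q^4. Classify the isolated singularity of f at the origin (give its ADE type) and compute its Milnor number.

The Hessian of f at 0 is [[2, 0], [0, 0]] with rank 1, so corank 1. A Groebner basis of the Jacobian ideal J(f) in C{p,q} is {p^2, p*q, p + q^2}; counting standard monomials gives mu = 3. Corank 1: A-series; mu = 3 gives A_3.

Type A_3, Milnor number mu = 3.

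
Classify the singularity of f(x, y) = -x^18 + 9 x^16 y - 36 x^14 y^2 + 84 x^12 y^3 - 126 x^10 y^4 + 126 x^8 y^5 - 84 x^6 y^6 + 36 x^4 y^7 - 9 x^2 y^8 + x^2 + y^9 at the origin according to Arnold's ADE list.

The Hessian of f at 0 is [[2, 0], [0, 0]] with rank 1, so corank 1. A Groebner basis of the Jacobian ideal J(f) in C{x,y} is {y^8, x}; counting standard monomials gives mu = 8. Corank 1: A-series; mu = 8 gives A_8.

A_{8}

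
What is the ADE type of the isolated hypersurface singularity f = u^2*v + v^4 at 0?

D_{5}

The Hessian of f at 0 is [[0, 0], [0, 0]] with rank 0, so corank 2. A Groebner basis of the Jacobian ideal J(f) in C{u,v} is {u^3, u^2/4 + v^3, u*v}; counting standard monomials gives mu = 5. Corank 2; j^3 = u^2*v has shape L^2 M (L != M), so D-series; mu = 5 gives D_5.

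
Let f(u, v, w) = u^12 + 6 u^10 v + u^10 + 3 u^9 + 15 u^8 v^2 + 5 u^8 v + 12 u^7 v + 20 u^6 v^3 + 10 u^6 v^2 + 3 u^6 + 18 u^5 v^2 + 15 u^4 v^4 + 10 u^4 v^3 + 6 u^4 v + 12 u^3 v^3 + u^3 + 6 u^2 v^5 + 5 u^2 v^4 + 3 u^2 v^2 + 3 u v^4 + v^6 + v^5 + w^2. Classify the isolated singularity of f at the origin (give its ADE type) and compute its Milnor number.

Type E_{8}, Milnor number mu = 8.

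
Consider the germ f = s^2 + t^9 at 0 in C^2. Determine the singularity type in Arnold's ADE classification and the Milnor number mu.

The Hessian of f at 0 has rank 1. Corank 1: A-series; mu = 8 gives A_8.

Type A8, Milnor number mu = 8.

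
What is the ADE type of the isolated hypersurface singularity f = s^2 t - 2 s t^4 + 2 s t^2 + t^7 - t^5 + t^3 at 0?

D6

The Hessian of f at 0 has rank 0. Corank 2; j^3 = t*(s + t)^2 has shape L^2 M (L != M), so D-series; mu = 6 gives D_6.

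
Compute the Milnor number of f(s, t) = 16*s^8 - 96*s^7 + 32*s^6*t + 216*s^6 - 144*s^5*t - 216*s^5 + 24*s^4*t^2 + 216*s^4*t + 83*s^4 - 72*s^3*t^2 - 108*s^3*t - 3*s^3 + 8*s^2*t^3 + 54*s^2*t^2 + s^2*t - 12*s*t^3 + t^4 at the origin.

The Hessian of f at 0 has rank 0. Corank 2; j^3 = -s^2*(3*s - t) has shape L^2 M (L != M), so D-series; mu = 5 gives D_5.

5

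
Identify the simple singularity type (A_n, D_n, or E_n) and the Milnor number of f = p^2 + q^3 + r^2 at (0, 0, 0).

The Hessian of f at 0 has rank 2. Corank 1: A-series; mu = 2 gives A_2.

Type A2, Milnor number mu = 2.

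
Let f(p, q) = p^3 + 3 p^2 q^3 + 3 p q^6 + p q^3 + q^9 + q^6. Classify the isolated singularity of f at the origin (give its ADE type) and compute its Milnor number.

Type E_7, Milnor number mu = 7.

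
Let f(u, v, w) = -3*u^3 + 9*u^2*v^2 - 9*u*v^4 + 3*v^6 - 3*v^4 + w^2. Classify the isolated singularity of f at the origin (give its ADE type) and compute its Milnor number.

The Hessian of f at 0 has rank 1. Corank 2; j^3 = -3*u^3 is a perfect cube, so E-series; the 4-jet and mu = 6 give E_6.

Type E_{6}, Milnor number mu = 6.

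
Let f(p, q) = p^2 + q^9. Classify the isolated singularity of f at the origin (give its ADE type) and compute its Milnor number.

Type A_8, Milnor number mu = 8.

The Hessian of f at 0 has rank 1. Corank 1: A-series; mu = 8 gives A_8.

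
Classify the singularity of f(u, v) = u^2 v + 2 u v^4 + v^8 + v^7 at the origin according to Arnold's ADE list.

The Hessian of f at 0 is [[0, 0], [0, 0]] with rank 0, so corank 2. A Groebner basis of the Jacobian ideal J(f) in C{u,v} is {u^2*v^2, 8*u^2*v + u^2 + u*v^3, u*v + v^4, u^3}; counting standard monomials gives mu = 9. Corank 2; j^3 = u^2*v has shape L^2 M (L != M), so D-series; mu = 9 gives D_9.

D_9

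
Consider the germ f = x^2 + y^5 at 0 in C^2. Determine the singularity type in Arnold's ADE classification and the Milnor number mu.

The Hessian of f at 0 has rank 1. Corank 1: A-series; mu = 4 gives A_4.

Type A4, Milnor number mu = 4.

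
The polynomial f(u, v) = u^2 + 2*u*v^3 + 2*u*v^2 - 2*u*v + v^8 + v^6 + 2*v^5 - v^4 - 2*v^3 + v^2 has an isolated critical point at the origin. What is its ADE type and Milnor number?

Type A7, Milnor number mu = 7.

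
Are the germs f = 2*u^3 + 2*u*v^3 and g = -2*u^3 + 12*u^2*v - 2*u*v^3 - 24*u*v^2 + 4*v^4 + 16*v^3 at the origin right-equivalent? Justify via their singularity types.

Yes.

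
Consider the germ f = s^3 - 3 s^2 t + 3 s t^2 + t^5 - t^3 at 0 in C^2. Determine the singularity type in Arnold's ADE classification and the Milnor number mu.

Type E8, Milnor number mu = 8.

The Hessian of f at 0 is [[0, 0], [0, 0]] with rank 0, so corank 2. A Groebner basis of the Jacobian ideal J(f) in C{s,t} is {t^4, s^2 - 2*s*t + t^2}; counting standard monomials gives mu = 8. Corank 2; j^3 = (s - t)^3 is a perfect cube, so E-series; the 5-jet and mu = 8 give E_8.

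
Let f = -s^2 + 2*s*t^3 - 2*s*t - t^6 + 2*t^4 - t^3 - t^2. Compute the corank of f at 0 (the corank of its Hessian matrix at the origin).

Hessian at 0 has rank 1.

1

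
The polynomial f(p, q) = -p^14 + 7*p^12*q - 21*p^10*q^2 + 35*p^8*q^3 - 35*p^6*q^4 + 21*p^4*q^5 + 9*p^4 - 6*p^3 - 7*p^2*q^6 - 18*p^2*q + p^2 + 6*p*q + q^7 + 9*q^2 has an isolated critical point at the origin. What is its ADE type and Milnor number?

Type A6, Milnor number mu = 6.

The Hessian of f at 0 has rank 1. Corank 1: A-series; mu = 6 gives A_6.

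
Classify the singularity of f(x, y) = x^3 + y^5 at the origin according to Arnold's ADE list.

The Hessian of f at 0 has rank 0. Corank 2; j^3 = x^3 is a perfect cube, so E-series; the 5-jet and mu = 8 give E_8.

E8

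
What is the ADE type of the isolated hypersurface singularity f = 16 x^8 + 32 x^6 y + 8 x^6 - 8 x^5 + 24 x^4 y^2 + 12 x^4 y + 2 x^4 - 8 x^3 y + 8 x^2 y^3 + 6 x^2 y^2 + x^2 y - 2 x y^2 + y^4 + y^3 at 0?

D5

The Hessian of f at 0 is [[0, 0], [0, 0]] with rank 0, so corank 2. A Groebner basis of the Jacobian ideal J(f) in C{x,y} is {x*y^2 - x*y/2 + y^2/2, -x*y/2 + y^3 + y^2/2, x^2 - y^2}; counting standard monomials gives mu = 5. Corank 2; j^3 = y*(x - y)^2 has shape L^2 M (L != M), so D-series; mu = 5 gives D_5.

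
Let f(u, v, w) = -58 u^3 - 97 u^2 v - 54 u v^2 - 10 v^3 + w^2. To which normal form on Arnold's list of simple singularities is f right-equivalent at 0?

D_4

The Hessian of f at 0 has rank 1. Corank 2; j^3 = -(2*u + v)*(29*u^2 + 34*u*v + 10*v^2) splits into three distinct lines over C (the quadratic factor has nonzero discriminant), so D_4.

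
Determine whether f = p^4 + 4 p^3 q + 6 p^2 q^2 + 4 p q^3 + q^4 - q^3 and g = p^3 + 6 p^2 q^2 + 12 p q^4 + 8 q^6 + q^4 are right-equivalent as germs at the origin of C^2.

The Hessian of f at 0 has rank 0. Corank 2; j^3 = -q^3 is a perfect cube, so E-series; the 4-jet and mu = 6 give E_6. The Hessian of g at 0 has rank 0. Corank 2; j^3 = p^3 is a perfect cube, so E-series; the 4-jet and mu = 6 give E_6. Both have type E_6, hence right-equivalent.

Yes.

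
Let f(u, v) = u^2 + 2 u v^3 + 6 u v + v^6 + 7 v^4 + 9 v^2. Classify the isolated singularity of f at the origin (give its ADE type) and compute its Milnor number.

Type A3, Milnor number mu = 3.

The Hessian of f at 0 has rank 1. Corank 1: A-series; mu = 3 gives A_3.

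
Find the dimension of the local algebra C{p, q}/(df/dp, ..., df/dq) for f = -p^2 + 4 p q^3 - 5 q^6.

The Hessian of f at 0 is [[-2, 0], [0, 0]] with rank 1, so corank 1. A Groebner basis of the Jacobian ideal J(f) in C{p,q} is {p*q^2, -p/2 + q^3, p^2}; counting standard monomials gives mu = 5. Corank 1: A-series; mu = 5 gives A_5.

5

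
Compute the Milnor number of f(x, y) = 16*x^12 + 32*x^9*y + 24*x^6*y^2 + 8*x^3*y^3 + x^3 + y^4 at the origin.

6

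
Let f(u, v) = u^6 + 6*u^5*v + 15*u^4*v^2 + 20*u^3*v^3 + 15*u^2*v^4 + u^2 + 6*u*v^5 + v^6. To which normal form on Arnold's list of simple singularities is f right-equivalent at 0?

The Hessian of f at 0 has rank 1. Corank 1: A-series; mu = 5 gives A_5.

A_{5}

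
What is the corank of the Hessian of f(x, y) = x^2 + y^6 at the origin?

Hessian at 0 has rank 1.

1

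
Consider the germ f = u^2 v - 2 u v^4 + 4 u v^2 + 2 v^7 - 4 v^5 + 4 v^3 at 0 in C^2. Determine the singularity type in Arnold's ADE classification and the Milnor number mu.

The Hessian of f at 0 has rank 0. Corank 2; j^3 = v*(u + 2*v)^2 has shape L^2 M (L != M), so D-series; mu = 8 gives D_8.

Type D_{8}, Milnor number mu = 8.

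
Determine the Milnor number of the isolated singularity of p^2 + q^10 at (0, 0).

9

The Hessian of f at 0 has rank 1. Corank 1: A-series; mu = 9 gives A_9.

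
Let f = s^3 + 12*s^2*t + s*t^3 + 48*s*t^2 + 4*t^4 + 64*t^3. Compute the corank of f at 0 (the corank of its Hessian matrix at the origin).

2

Hessian at 0 has rank 0.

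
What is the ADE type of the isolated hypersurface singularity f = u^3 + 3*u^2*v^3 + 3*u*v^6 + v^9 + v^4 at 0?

E_{6}

The Hessian of f at 0 is [[0, 0], [0, 0]] with rank 0, so corank 2. A Groebner basis of the Jacobian ideal J(f) in C{u,v} is {v^3, u^2}; counting standard monomials gives mu = 6. Corank 2; j^3 = u^3 is a perfect cube, so E-series; the 4-jet and mu = 6 give E_6.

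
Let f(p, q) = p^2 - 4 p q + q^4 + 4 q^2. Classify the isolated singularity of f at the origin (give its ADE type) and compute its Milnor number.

Type A_3, Milnor number mu = 3.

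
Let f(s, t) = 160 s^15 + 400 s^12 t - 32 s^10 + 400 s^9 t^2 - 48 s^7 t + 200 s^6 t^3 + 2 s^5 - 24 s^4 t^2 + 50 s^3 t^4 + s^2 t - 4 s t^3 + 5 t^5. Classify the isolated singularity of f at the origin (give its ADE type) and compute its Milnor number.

Type D6, Milnor number mu = 6.

The Hessian of f at 0 has rank 0. Corank 2; j^3 = s^2*t has shape L^2 M (L != M), so D-series; mu = 6 gives D_6.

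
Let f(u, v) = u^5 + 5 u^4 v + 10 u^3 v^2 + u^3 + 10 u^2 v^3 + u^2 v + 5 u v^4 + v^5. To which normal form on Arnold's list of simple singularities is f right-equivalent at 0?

D_{6}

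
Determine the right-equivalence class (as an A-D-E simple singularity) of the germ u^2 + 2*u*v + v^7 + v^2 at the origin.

A_6

The Hessian of f at 0 is [[2, 2], [2, 2]] with rank 1, so corank 1. A Groebner basis of the Jacobian ideal J(f) in C{u,v} is {v^6, u + v}; counting standard monomials gives mu = 6. Corank 1: A-series; mu = 6 gives A_6.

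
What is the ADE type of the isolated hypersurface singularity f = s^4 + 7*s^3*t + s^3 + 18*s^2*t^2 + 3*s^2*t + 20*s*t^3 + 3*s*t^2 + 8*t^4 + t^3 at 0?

E_7

The Hessian of f at 0 is [[0, 0], [0, 0]] with rank 0, so corank 2. A Groebner basis of the Jacobian ideal J(f) in C{s,t} is {3*s^2 + 6*s*t + t^4 + t^3 + 3*t^2, s^3 + 9*s^2 + 18*s*t + 4*t^3 + 9*t^2, s^2*t - 5*s^2 - 10*s*t - 8*t^3/3 - 5*t^2, 2*s^2 + s*t^2 + 4*s*t + 5*t^3/3 + 2*t^2}; counting standard monomials gives mu = 7. Corank 2; j^3 = (s + t)^3 is a perfect cube, so E-series; the 4-jet and mu = 7 give E_7.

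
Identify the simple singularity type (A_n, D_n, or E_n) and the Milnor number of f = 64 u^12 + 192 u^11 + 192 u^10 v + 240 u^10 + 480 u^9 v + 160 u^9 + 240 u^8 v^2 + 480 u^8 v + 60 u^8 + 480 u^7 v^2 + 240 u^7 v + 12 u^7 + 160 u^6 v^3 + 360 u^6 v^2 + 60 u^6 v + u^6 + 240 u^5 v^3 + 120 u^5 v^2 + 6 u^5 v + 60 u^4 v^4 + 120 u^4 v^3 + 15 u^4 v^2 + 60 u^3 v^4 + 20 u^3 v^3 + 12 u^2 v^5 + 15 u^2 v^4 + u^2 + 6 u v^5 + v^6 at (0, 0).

The Hessian of f at 0 has rank 1. Corank 1: A-series; mu = 5 gives A_5.

Type A_{5}, Milnor number mu = 5.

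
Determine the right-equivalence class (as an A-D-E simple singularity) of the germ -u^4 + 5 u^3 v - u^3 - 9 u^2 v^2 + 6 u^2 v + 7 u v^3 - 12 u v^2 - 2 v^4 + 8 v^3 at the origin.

E_7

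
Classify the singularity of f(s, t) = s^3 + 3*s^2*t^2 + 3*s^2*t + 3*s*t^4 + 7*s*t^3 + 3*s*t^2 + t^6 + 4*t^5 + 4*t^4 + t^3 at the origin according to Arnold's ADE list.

E_7

The Hessian of f at 0 is [[0, 0], [0, 0]] with rank 0, so corank 2. A Groebner basis of the Jacobian ideal J(f) in C{s,t} is {-s^2 - 2*s*t + t^4 - t^3/3 - t^2, s^3 + 2*s^2 + 4*s*t + 5*t^3/3 + 2*t^2, s^2*t - 5*s^2/3 - 10*s*t/3 - 14*t^3/9 - 5*t^2/3, s^2 + s*t^2 + 2*s*t + 4*t^3/3 + t^2}; counting standard monomials gives mu = 7. Corank 2; j^3 = (s + t)^3 is a perfect cube, so E-series; the 4-jet and mu = 7 give E_7.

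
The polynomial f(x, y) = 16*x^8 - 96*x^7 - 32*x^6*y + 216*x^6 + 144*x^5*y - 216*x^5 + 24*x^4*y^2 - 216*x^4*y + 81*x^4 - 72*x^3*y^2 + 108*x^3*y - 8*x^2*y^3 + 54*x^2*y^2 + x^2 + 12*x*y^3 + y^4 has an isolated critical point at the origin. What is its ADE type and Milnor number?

Type A_{3}, Milnor number mu = 3.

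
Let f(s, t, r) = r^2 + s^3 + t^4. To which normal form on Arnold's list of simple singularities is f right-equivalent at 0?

E6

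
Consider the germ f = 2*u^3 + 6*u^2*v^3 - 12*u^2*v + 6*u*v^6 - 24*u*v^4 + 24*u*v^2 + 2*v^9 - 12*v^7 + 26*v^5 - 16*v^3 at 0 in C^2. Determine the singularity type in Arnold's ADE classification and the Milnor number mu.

Type E_{8}, Milnor number mu = 8.

The Hessian of f at 0 has rank 0. Corank 2; j^3 = 2*(u - 2*v)^3 is a perfect cube, so E-series; the 5-jet and mu = 8 give E_8.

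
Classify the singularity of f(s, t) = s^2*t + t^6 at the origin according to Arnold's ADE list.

D_{7}

The Hessian of f at 0 has rank 0. Corank 2; j^3 = s^2*t has shape L^2 M (L != M), so D-series; mu = 7 gives D_7.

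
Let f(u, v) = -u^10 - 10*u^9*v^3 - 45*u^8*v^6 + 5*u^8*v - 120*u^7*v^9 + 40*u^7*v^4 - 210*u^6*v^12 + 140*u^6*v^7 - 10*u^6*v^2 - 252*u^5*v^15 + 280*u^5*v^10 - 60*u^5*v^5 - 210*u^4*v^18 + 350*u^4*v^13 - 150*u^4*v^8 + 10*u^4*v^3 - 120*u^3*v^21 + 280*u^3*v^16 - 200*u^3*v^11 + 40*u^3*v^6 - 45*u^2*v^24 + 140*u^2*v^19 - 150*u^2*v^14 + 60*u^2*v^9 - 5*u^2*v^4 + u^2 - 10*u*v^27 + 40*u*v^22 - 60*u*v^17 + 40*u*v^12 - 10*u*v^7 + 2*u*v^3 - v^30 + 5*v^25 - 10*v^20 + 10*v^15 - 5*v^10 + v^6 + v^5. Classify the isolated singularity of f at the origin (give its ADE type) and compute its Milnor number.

Type A_{4}, Milnor number mu = 4.

The Hessian of f at 0 has rank 1. Corank 1: A-series; mu = 4 gives A_4.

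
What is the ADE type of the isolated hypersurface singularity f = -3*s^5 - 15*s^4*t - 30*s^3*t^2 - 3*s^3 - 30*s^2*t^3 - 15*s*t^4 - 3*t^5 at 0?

E_{8}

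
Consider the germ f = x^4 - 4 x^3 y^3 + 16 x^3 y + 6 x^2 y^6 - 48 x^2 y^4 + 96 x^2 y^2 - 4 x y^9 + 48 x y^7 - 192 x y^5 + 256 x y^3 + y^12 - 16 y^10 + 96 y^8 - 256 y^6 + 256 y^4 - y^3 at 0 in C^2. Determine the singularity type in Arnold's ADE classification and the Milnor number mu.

The Hessian of f at 0 has rank 0. Corank 2; j^3 = -y^3 is a perfect cube, so E-series; the 4-jet and mu = 6 give E_6.

Type E_6, Milnor number mu = 6.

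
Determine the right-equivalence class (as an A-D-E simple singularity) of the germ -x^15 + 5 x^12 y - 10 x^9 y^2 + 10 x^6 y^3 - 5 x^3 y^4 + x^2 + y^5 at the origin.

A4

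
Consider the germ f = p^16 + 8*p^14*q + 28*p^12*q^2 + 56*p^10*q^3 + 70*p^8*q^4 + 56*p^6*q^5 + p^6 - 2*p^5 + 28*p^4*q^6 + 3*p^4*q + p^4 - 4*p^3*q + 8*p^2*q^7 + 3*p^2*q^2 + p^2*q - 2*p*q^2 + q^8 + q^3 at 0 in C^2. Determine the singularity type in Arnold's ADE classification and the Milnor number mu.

Type D_{9}, Milnor number mu = 9.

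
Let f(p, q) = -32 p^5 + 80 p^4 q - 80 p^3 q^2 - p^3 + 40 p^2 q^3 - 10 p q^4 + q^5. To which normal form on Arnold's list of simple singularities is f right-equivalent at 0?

E_{8}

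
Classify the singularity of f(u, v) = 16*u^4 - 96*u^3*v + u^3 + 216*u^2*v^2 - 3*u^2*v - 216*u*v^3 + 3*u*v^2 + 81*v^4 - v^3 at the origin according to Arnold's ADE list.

The Hessian of f at 0 is [[0, 0], [0, 0]] with rank 0, so corank 2. A Groebner basis of the Jacobian ideal J(f) in C{u,v} is {v^4, u*v^2 - 7*v^3/6, u^2 - 2*u*v + v^2}; counting standard monomials gives mu = 6. Corank 2; j^3 = (u - v)^3 is a perfect cube, so E-series; the 4-jet and mu = 6 give E_6.

E_6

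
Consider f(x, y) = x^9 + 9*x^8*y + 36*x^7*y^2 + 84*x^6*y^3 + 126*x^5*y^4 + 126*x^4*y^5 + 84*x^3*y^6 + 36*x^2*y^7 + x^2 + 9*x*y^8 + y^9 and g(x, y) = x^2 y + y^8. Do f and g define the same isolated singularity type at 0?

No.

The Hessian of f at 0 has rank 1. Corank 1: A-series; mu = 8 gives A_8. The Hessian of g at 0 has rank 0. Corank 2; j^3 = x^2*y has shape L^2 M (L != M), so D-series; mu = 9 gives D_9. f is A_8 but g is D_9, hence not right-equivalent.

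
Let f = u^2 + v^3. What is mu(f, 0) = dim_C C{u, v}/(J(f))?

2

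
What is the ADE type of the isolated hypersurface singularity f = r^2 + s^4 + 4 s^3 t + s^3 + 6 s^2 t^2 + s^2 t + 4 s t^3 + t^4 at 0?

D5

The Hessian of f at 0 is [[0, 0, 0], [0, 0, 0], [0, 0, 2]] with rank 1, so corank 2. A Groebner basis of the Jacobian ideal J(f) in C{s,t,r} is {s*t^2, -s*t/4 + t^3, s^2 + s*t, r}; counting standard monomials gives mu = 5. Corank 2; j^3 = s^2*(s + t) has shape L^2 M (L != M), so D-series; mu = 5 gives D_5.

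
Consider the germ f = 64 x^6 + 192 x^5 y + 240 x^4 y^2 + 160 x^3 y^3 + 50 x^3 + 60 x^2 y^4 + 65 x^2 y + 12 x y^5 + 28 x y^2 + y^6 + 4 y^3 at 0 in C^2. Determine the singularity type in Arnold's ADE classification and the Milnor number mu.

Type D_{7}, Milnor number mu = 7.

The Hessian of f at 0 has rank 0. Corank 2; j^3 = (2*x + y)*(5*x + 2*y)^2 has shape L^2 M (L != M), so D-series; mu = 7 gives D_7.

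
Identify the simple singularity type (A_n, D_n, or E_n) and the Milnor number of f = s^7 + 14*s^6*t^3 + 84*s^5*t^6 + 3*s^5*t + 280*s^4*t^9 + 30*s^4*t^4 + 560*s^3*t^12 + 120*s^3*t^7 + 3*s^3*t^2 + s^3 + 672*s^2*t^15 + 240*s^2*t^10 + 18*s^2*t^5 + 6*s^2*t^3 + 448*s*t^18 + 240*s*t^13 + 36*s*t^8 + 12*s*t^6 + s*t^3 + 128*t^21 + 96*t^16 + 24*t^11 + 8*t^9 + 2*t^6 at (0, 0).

The Hessian of f at 0 is [[0, 0], [0, 0]] with rank 0, so corank 2. A Groebner basis of the Jacobian ideal J(f) in C{s,t} is {s^3, s*t^2, 3*s^2 + t^3}; counting standard monomials gives mu = 7. Corank 2; j^3 = s^3 is a perfect cube, so E-series; the 4-jet and mu = 7 give E_7.

Type E7, Milnor number mu = 7.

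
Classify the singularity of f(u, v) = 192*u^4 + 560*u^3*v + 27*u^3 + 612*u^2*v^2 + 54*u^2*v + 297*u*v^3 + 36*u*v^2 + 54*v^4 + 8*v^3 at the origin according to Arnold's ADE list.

E_7

The Hessian of f at 0 is [[0, 0], [0, 0]] with rank 0, so corank 2. A Groebner basis of the Jacobian ideal J(f) in C{u,v} is {19683*u^2/16 + 6561*u*v/4 + v^4 + 27*v^3/16 + 2187*v^2/4, u^3 + 459*u^2/8 + 153*u*v/2 + 3*v^3/8 + 51*v^2/2, u^2*v - 891*u^2/16 - 297*u*v/4 - 25*v^3/48 - 99*v^2/4, 81*u^2/2 + u*v^2 + 54*u*v + 13*v^3/18 + 18*v^2}; counting standard monomials gives mu = 7. Corank 2; j^3 = (3*u + 2*v)^3 is a perfect cube, so E-series; the 4-jet and mu = 7 give E_7.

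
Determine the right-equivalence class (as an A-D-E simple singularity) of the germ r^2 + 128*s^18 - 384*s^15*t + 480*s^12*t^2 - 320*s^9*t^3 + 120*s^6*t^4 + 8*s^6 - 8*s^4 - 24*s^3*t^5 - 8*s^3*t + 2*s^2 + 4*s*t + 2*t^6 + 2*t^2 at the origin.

The Hessian of f at 0 has rank 2. Corank 1: A-series; mu = 5 gives A_5.

A_5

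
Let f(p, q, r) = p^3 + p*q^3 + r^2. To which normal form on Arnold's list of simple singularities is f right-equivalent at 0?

The Hessian of f at 0 has rank 1. Corank 2; j^3 = p^3 is a perfect cube, so E-series; the 4-jet and mu = 7 give E_7.

E_7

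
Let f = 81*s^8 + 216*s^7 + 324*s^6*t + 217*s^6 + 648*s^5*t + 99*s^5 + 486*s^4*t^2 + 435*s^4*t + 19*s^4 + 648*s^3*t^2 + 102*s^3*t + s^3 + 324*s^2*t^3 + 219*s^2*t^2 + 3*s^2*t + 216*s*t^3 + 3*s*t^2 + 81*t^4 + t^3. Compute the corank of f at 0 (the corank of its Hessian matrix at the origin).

Hessian at 0 has rank 0.

2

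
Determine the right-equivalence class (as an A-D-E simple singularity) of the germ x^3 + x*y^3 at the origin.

E_{7}

The Hessian of f at 0 is [[0, 0], [0, 0]] with rank 0, so corank 2. A Groebner basis of the Jacobian ideal J(f) in C{x,y} is {x^3, x*y^2, 3*x^2 + y^3}; counting standard monomials gives mu = 7. Corank 2; j^3 = x^3 is a perfect cube, so E-series; the 4-jet and mu = 7 give E_7.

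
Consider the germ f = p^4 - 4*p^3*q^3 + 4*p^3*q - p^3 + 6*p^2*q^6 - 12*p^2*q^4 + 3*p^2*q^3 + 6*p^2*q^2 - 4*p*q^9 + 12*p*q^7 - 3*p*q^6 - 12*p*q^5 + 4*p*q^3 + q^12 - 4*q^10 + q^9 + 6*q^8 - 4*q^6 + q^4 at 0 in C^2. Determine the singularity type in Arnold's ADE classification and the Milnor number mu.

The Hessian of f at 0 is [[0, 0], [0, 0]] with rank 0, so corank 2. A Groebner basis of the Jacobian ideal J(f) in C{p,q} is {q^4, p*q^2 + q^3/3, p^2}; counting standard monomials gives mu = 6. Corank 2; j^3 = -p^3 is a perfect cube, so E-series; the 4-jet and mu = 6 give E_6.

Type E_{6}, Milnor number mu = 6.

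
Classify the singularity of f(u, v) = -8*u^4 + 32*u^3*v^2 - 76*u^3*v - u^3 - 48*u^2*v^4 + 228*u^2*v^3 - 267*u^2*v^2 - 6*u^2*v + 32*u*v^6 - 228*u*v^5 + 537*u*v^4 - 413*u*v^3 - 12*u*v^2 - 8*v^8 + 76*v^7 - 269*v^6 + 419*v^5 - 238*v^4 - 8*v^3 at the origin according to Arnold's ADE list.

E_{7}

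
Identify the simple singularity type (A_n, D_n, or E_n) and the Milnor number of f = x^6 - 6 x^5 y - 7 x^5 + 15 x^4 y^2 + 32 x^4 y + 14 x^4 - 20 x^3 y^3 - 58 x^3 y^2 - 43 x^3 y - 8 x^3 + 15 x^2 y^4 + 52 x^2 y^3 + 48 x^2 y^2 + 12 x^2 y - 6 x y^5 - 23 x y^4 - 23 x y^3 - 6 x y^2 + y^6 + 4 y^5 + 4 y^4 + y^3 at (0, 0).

Type E_{7}, Milnor number mu = 7.

The Hessian of f at 0 has rank 0. Corank 2; j^3 = -(2*x - y)^3 is a perfect cube, so E-series; the 4-jet and mu = 7 give E_7.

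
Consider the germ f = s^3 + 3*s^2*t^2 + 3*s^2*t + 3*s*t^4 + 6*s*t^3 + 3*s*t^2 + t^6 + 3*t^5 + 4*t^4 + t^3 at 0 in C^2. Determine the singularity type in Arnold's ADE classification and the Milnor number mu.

The Hessian of f at 0 has rank 0. Corank 2; j^3 = (s + t)^3 is a perfect cube, so E-series; the 4-jet and mu = 6 give E_6.

Type E6, Milnor number mu = 6.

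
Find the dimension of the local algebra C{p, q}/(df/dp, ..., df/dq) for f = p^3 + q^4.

6

The Hessian of f at 0 is [[0, 0], [0, 0]] with rank 0, so corank 2. A Groebner basis of the Jacobian ideal J(f) in C{p,q} is {q^3, p^2}; counting standard monomials gives mu = 6. Corank 2; j^3 = p^3 is a perfect cube, so E-series; the 4-jet and mu = 6 give E_6.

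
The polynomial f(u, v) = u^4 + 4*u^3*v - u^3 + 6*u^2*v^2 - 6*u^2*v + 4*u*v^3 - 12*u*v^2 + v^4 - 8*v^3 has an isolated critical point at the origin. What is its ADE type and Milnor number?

Type E_6, Milnor number mu = 6.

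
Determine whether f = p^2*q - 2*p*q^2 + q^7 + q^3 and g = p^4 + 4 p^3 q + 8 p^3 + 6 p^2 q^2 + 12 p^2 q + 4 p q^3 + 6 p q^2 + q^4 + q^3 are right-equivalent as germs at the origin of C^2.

The Hessian of f at 0 has rank 0. Corank 2; j^3 = q*(p - q)^2 has shape L^2 M (L != M), so D-series; mu = 8 gives D_8. The Hessian of g at 0 has rank 0. Corank 2; j^3 = (2*p + q)^3 is a perfect cube, so E-series; the 4-jet and mu = 6 give E_6. f is D_8 but g is E_6, hence not right-equivalent.

No.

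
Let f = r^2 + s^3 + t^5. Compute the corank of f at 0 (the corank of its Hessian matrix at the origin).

Hessian at 0 has rank 1.

2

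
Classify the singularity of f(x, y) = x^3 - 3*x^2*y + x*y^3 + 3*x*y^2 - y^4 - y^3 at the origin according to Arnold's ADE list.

E_{7}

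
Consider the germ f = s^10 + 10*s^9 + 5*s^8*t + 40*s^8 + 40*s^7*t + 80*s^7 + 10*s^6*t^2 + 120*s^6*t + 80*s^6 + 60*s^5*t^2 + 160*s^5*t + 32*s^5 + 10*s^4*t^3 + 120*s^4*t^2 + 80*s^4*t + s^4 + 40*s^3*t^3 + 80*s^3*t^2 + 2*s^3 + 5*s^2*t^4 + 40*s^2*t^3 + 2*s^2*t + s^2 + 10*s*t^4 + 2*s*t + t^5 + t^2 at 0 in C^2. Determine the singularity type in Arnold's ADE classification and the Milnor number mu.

The Hessian of f at 0 is [[2, 2], [2, 2]] with rank 1, so corank 1. A Groebner basis of the Jacobian ideal J(f) in C{s,t} is {s/2 + t^3 + t^2/2 + t/2, s^2 + s + t, s*t - s/2 + t^2/2 - t/2}; counting standard monomials gives mu = 4. Corank 1: A-series; mu = 4 gives A_4.

Type A_{4}, Milnor number mu = 4.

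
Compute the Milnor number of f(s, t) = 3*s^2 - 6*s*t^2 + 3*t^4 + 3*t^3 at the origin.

2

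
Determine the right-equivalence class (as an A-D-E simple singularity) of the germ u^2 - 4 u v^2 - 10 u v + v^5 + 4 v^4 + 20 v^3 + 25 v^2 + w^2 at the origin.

A_4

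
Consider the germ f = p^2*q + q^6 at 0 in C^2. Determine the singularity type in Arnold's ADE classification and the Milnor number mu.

The Hessian of f at 0 is [[0, 0], [0, 0]] with rank 0, so corank 2. A Groebner basis of the Jacobian ideal J(f) in C{p,q} is {p^2/6 + q^5, p^3, p*q}; counting standard monomials gives mu = 7. Corank 2; j^3 = p^2*q has shape L^2 M (L != M), so D-series; mu = 7 gives D_7.

Type D_7, Milnor number mu = 7.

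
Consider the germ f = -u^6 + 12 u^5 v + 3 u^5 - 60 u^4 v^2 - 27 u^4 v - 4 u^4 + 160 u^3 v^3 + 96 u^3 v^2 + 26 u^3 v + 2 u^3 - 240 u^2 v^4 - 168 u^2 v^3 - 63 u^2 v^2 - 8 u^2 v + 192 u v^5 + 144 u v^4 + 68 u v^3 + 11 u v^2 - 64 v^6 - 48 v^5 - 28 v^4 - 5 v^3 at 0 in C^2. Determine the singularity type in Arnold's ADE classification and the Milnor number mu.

Type D_4, Milnor number mu = 4.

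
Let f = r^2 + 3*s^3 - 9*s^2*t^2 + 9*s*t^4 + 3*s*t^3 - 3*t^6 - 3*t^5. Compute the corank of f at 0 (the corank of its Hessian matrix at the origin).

The Hessian at 0 is [[0, 0, 0], [0, 0, 0], [0, 0, 2]] of rank 1; hence corank 2.

2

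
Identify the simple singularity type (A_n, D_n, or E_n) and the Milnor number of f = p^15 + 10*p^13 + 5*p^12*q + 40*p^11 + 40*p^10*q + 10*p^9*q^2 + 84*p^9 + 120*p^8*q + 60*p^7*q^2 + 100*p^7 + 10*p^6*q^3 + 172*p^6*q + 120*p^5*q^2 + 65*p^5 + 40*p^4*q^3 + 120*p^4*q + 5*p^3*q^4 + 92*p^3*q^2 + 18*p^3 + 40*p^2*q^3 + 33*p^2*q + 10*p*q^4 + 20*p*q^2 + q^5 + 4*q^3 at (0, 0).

Type D6, Milnor number mu = 6.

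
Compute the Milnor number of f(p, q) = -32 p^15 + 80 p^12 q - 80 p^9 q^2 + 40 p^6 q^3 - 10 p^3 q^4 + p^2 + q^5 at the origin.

The Hessian of f at 0 has rank 1. Corank 1: A-series; mu = 4 gives A_4.

4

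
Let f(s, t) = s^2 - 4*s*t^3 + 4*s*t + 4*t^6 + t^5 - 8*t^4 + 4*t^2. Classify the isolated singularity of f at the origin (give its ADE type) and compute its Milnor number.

Type A4, Milnor number mu = 4.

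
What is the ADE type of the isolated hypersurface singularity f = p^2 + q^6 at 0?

The Hessian of f at 0 has rank 1. Corank 1: A-series; mu = 5 gives A_5.

A5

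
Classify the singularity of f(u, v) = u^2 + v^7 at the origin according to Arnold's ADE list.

A_{6}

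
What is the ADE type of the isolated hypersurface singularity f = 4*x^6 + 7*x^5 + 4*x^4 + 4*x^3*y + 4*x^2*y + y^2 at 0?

The Hessian of f at 0 has rank 1. Corank 1: A-series; mu = 4 gives A_4.

A_4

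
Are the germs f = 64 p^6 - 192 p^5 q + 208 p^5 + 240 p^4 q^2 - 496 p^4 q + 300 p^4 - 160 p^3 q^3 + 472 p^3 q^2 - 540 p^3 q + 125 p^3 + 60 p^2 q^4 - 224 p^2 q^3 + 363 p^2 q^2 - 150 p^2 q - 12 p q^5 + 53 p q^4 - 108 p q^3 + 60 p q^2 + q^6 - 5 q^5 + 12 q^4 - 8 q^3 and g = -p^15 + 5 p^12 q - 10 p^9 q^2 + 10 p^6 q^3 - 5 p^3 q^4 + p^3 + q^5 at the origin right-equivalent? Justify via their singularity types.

The Hessian of f at 0 is [[0, 0], [0, 0]] with rank 0, so corank 2. A Groebner basis of the Jacobian ideal J(f) in C{p,q} is {53125*p^2/16 + p*q^3 + 425*p*q^2/8 - 10625*p*q/4 - 85*q^3/4 + 2125*q^2/4, 15625*p^2/2 + 125*p*q^2 - 6250*p*q + q^4 - 50*q^3 + 1250*q^2, p^3 - 15*p^2/4 - 27*p*q^2/50 + 3*p*q + 19*q^3/125 - 3*q^2/5, p^2*q - 25*p^2/8 - 17*p*q^2/20 + 5*p*q/2 + 9*q^3/50 - q^2/2}; counting standard monomials gives mu = 8. Corank 2; j^3 = (5*p - 2*q)^3 is a perfect cube, so E-series; the 5-jet and mu = 8 give E_8. The Hessian of g at 0 is [[0, 0], [0, 0]] with rank 0, so corank 2. A Groebner basis of the Jacobian ideal J(g) in C{p,q} is {q^4, p^2}; counting standard monomials gives mu = 8. Corank 2; j^3 = p^3 is a perfect cube, so E-series; the 5-jet and mu = 8 give E_8. Both have type E_8, hence right-equivalent.

Yes.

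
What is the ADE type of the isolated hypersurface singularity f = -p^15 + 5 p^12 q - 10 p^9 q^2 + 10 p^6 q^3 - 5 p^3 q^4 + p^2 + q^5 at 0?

A_{4}

The Hessian of f at 0 has rank 1. Corank 1: A-series; mu = 4 gives A_4.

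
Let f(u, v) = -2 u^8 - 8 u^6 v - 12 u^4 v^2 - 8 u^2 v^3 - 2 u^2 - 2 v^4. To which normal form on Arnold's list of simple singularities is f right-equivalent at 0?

A_{3}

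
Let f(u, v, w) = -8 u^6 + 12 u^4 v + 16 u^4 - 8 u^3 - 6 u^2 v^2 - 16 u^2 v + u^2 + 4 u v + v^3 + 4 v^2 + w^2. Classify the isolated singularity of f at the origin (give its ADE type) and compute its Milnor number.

The Hessian of f at 0 has rank 2. Corank 1: A-series; mu = 2 gives A_2.

Type A_{2}, Milnor number mu = 2.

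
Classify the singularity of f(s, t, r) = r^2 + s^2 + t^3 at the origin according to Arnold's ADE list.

The Hessian of f at 0 has rank 2. Corank 1: A-series; mu = 2 gives A_2.

A2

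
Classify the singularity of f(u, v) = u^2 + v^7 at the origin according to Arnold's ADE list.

A_{6}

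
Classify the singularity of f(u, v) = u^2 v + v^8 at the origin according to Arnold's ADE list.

D_{9}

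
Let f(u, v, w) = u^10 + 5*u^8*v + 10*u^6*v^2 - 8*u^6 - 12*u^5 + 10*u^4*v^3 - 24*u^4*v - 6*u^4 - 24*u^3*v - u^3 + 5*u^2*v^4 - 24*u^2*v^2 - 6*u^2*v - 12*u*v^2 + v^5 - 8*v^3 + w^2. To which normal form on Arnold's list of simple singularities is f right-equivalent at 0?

E8

The Hessian of f at 0 is [[0, 0, 0], [0, 0, 0], [0, 0, 2]] with rank 1, so corank 2. A Groebner basis of the Jacobian ideal J(f) in C{u,v,w} is {u^2/128 + u*v^3 + u*v^2/8 + u*v/32 + v^3/4 + v^2/32, v^4, u^3 + 3*u^2/4 + 3*u*v + 8*v^3 + 3*v^2, u^2*v - u^2/8 + 2*u*v^2 - u*v/2 - v^2/2, w}; counting standard monomials gives mu = 8. Corank 2; j^3 = -(u + 2*v)^3 is a perfect cube, so E-series; the 5-jet and mu = 8 give E_8.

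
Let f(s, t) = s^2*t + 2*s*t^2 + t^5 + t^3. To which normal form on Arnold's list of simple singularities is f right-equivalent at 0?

D_{6}

The Hessian of f at 0 has rank 0. Corank 2; j^3 = t*(s + t)^2 has shape L^2 M (L != M), so D-series; mu = 6 gives D_6.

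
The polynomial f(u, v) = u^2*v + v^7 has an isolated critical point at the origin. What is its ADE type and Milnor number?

The Hessian of f at 0 is [[0, 0], [0, 0]] with rank 0, so corank 2. A Groebner basis of the Jacobian ideal J(f) in C{u,v} is {u^2/7 + v^6, u^3, u*v}; counting standard monomials gives mu = 8. Corank 2; j^3 = u^2*v has shape L^2 M (L != M), so D-series; mu = 8 gives D_8.

Type D_8, Milnor number mu = 8.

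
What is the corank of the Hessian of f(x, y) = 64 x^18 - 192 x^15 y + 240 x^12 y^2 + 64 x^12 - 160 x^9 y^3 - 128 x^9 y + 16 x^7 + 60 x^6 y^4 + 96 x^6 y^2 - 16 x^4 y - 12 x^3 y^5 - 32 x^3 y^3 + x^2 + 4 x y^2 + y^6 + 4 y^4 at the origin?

The Hessian at 0 is [[2, 0], [0, 0]] of rank 1; hence corank 1.

1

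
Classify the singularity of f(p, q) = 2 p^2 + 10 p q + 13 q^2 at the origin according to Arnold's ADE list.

The Hessian of f at 0 has rank 2. Corank 0: nondegenerate Morse point, so A_1.

A_1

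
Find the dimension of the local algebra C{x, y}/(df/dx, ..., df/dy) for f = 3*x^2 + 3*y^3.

2

The Hessian of f at 0 has rank 1. Corank 1: A-series; mu = 2 gives A_2.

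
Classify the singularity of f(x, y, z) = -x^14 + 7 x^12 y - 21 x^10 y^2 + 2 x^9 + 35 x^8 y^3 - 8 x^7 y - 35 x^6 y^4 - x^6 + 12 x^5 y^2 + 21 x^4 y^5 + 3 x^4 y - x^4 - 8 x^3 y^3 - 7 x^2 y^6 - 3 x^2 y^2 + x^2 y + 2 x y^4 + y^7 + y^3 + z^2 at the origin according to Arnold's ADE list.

D_{4}

The Hessian of f at 0 has rank 1. Corank 2; j^3 = y*(x^2 + y^2) splits into three distinct lines over C (the quadratic factor has nonzero discriminant), so D_4.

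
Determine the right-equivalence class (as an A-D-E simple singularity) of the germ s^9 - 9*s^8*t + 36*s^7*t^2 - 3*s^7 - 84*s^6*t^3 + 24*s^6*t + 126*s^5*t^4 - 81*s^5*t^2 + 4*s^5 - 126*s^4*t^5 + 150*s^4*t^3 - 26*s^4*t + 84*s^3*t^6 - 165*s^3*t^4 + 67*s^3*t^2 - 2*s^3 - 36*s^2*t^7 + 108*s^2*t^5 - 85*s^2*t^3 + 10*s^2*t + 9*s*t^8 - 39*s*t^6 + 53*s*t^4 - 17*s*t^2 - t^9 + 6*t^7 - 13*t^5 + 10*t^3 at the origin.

D4

The Hessian of f at 0 has rank 0. Corank 2; j^3 = -(s - 2*t)*(2*s^2 - 6*s*t + 5*t^2) splits into three distinct lines over C (the quadratic factor has nonzero discriminant), so D_4.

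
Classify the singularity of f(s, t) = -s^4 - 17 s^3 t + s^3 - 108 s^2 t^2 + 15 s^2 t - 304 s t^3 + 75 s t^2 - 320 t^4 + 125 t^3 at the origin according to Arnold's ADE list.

E_7

The Hessian of f at 0 is [[0, 0], [0, 0]] with rank 0, so corank 2. A Groebner basis of the Jacobian ideal J(f) in C{s,t} is {3*s^2 + 30*s*t + t^4 + t^3 + 75*t^2, s^3 - 135*s^2 - 1350*s*t + 80*t^3 - 3375*t^2, s^2*t + 19*s^2 + 190*s*t - 56*t^3/3 + 475*t^2, -2*s^2 + s*t^2 - 20*s*t + 13*t^3/3 - 50*t^2}; counting standard monomials gives mu = 7. Corank 2; j^3 = (s + 5*t)^3 is a perfect cube, so E-series; the 4-jet and mu = 7 give E_7.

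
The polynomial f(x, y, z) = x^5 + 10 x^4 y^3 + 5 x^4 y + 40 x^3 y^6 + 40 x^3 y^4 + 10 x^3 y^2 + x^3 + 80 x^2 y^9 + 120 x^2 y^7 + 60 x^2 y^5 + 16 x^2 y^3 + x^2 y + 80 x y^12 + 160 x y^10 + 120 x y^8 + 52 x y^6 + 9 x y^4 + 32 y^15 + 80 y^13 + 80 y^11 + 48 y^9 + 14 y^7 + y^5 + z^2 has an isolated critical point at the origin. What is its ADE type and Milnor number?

The Hessian of f at 0 has rank 1. Corank 2; j^3 = x^2*(x + y) has shape L^2 M (L != M), so D-series; mu = 6 gives D_6.

Type D_6, Milnor number mu = 6.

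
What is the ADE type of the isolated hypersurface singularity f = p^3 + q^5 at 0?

The Hessian of f at 0 has rank 0. Corank 2; j^3 = p^3 is a perfect cube, so E-series; the 5-jet and mu = 8 give E_8.

E8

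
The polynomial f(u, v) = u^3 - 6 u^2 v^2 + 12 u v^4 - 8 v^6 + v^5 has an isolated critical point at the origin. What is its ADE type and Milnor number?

Type E_8, Milnor number mu = 8.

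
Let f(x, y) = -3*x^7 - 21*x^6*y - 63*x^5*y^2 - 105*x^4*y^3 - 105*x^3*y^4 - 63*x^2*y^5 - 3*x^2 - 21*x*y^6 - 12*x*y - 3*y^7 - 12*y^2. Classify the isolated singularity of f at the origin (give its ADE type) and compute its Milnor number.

Type A_{6}, Milnor number mu = 6.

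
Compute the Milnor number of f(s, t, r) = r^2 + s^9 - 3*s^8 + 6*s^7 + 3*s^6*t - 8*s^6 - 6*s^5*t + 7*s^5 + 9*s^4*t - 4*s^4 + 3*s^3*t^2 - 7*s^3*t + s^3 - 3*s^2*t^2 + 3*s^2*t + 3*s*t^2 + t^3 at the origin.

7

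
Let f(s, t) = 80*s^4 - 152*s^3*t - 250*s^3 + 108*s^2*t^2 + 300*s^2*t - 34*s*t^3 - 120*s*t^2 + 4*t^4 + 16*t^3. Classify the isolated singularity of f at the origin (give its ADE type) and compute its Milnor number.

Type E_7, Milnor number mu = 7.

The Hessian of f at 0 has rank 0. Corank 2; j^3 = -2*(5*s - 2*t)^3 is a perfect cube, so E-series; the 4-jet and mu = 7 give E_7.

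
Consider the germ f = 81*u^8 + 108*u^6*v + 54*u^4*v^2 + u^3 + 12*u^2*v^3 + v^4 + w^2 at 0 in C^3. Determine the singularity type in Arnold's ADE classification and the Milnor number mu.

Type E6, Milnor number mu = 6.

The Hessian of f at 0 has rank 1. Corank 2; j^3 = u^3 is a perfect cube, so E-series; the 4-jet and mu = 6 give E_6.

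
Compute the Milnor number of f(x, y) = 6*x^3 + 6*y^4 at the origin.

The Hessian of f at 0 is [[0, 0], [0, 0]] with rank 0, so corank 2. A Groebner basis of the Jacobian ideal J(f) in C{x,y} is {y^3, x^2}; counting standard monomials gives mu = 6. Corank 2; j^3 = 6*x^3 is a perfect cube, so E-series; the 4-jet and mu = 6 give E_6.

6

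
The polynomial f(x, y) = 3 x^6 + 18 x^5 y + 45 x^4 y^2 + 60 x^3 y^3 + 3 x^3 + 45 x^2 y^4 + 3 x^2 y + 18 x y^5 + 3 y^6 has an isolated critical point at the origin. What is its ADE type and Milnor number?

The Hessian of f at 0 has rank 0. Corank 2; j^3 = 3*x^2*(x + y) has shape L^2 M (L != M), so D-series; mu = 7 gives D_7.

Type D7, Milnor number mu = 7.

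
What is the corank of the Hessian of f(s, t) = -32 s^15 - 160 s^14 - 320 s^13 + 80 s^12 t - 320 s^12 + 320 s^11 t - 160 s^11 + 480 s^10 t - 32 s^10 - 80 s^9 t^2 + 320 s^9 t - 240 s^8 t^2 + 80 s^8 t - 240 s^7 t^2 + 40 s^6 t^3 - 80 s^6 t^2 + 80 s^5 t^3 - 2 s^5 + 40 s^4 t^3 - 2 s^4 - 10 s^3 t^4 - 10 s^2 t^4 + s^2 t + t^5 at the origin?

2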